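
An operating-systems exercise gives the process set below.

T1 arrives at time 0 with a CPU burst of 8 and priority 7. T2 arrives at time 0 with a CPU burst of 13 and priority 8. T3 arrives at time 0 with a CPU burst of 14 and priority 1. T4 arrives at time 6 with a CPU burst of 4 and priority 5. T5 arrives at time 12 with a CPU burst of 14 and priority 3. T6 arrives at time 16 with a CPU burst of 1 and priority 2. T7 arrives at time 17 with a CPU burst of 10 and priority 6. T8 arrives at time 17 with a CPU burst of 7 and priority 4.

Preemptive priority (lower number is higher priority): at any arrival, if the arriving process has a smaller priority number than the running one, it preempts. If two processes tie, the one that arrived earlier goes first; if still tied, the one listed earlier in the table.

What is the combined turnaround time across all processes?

247

Gantt: | T3 0-14 | T5 14-16 | T6 16-17 | T5 17-29 | T8 29-36 | T4 36-40 | T7 40-50 | T1 50-58 | T2 58-71 |
Completion: T1=58  T2=71  T3=14  T4=40  T5=29  T6=17  T7=50  T8=36
Turnaround = completion − arrival: T1=58, T2=71, T3=14, T4=34, T5=17, T6=1, T7=33, T8=19
Total turnaround = 58 + 71 + 14 + 34 + 17 + 1 + 33 + 19 = 247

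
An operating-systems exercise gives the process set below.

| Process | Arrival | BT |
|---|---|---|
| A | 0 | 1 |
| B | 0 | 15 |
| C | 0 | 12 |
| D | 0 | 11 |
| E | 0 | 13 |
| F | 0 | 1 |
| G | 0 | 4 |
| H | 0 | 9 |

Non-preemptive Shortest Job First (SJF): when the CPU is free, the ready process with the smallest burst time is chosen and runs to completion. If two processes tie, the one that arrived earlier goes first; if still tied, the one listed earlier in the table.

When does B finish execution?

66

Schedule: | A 0-1 | F 1-2 | G 2-6 | H 6-15 | D 15-26 | C 26-38 | E 38-51 | B 51-66 |
Completion: A=1  B=66  C=38  D=26  E=51  F=2  G=6  H=15
Turnaround (C−A): A=1  B=66  C=38  D=26  E=51  F=2  G=6  H=15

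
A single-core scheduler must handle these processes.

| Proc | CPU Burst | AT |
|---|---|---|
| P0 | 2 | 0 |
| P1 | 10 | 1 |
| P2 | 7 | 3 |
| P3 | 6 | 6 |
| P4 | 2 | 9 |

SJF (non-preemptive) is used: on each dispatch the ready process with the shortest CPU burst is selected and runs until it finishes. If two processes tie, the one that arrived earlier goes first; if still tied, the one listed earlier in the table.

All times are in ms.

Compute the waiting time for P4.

3

Gantt: | P0 0-2 | P1 2-12 | P4 12-14 | P3 14-20 | P2 20-27 |
Completion: P0=2  P1=12  P2=27  P3=20  P4=14
Turnaround (C−A): P0=2  P1=11  P2=24  P3=14  P4=5
Waiting(P4) = turnaround − burst = 5 − 2 = 3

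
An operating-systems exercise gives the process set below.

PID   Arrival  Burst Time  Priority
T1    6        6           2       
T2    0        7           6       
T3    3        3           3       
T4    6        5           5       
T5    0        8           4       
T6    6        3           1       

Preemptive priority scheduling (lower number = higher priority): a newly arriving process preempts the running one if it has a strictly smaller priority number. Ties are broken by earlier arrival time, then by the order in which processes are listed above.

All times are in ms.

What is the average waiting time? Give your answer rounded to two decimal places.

9.00

Schedule: | T5 0-3 | T3 3-6 | T6 6-9 | T1 9-15 | T5 15-20 | T4 20-25 | T2 25-32 |
Completion: T1=15  T2=32  T3=6  T4=25  T5=20  T6=9
Turnaround (C−A): T1=9  T2=32  T3=3  T4=19  T5=20  T6=3
Waiting times: T1=3, T2=25, T3=0, T4=14, T5=12, T6=0
Average waiting = (3+25+0+14+12+0) / 6 = 54/6 = 9.00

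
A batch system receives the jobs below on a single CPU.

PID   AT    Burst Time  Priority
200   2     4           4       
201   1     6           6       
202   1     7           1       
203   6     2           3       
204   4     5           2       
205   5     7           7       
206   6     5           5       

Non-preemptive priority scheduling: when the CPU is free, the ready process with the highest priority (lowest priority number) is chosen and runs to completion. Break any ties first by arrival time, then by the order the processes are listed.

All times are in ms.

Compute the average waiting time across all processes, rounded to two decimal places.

Schedule: | idle 0-1 | 202 1-8 | 204 8-13 | 203 13-15 | 200 15-19 | 206 19-24 | 201 24-30 | 205 30-37 |
Completion: 200=19  201=30  202=8  203=15  204=13  205=37  206=24
Waiting times: 200=13, 201=23, 202=0, 203=7, 204=4, 205=25, 206=13
Average waiting = (13+23+0+7+4+25+13) / 7 = 85/7 = 12.14

12.14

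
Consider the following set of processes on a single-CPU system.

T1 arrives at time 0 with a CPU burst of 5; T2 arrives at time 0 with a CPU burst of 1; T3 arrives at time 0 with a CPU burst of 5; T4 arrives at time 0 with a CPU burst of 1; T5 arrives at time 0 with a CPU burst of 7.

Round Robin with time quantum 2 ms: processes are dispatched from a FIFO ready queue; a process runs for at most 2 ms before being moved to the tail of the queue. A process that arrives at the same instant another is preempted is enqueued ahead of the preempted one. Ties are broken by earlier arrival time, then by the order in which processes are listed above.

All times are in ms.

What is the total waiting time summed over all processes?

Gantt: | T1 0-2 | T2 2-3 | T3 3-5 | T4 5-6 | T5 6-8 | T1 8-10 | T3 10-12 | T5 12-14 | T1 14-15 | T3 15-16 | T5 16-19 |
Completion: T1=15  T2=3  T3=16  T4=6  T5=19
Turnaround (C−A): T1=15  T2=3  T3=16  T4=6  T5=19
Waiting = turnaround − burst: T1=10, T2=2, T3=11, T4=5, T5=12
Total waiting = 10 + 2 + 11 + 5 + 12 = 40

40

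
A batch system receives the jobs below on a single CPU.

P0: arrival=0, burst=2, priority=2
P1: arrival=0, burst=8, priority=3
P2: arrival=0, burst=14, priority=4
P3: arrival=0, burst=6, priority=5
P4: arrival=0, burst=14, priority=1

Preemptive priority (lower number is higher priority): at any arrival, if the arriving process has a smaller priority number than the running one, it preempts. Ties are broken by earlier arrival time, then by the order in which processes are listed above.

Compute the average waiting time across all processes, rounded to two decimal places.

Gantt: | P4 0-14 | P0 14-16 | P1 16-24 | P2 24-38 | P3 38-44 |
Completion: P0=16  P1=24  P2=38  P3=44  P4=14
Waiting times: P0=14, P1=16, P2=24, P3=38, P4=0
Average waiting = (14+16+24+38+0) / 5 = 92/5 = 18.40

18.40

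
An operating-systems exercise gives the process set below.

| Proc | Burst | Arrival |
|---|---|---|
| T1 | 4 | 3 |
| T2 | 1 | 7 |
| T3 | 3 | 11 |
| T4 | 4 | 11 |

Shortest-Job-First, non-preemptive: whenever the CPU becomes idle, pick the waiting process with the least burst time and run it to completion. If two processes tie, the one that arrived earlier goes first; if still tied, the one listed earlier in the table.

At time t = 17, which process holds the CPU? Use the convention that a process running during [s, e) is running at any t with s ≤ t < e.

T4

Gantt: | idle 0-3 | T1 3-7 | T2 7-8 | idle 8-11 | T3 11-14 | T4 14-18 |
Completion: T1=7  T2=8  T3=14  T4=18
Turnaround (C−A): T1=4  T2=1  T3=3  T4=7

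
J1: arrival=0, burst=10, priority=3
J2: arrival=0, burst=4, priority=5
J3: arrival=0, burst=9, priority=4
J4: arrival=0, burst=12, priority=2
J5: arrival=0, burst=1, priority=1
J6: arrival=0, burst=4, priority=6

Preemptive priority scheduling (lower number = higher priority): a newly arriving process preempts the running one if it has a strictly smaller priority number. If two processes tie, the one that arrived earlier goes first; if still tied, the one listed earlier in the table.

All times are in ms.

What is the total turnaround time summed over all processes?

Gantt: | J5 0-1 | J4 1-13 | J1 13-23 | J3 23-32 | J2 32-36 | J6 36-40 |
Completion: J1=23  J2=36  J3=32  J4=13  J5=1  J6=40
Turnaround = completion − arrival: J1=23, J2=36, J3=32, J4=13, J5=1, J6=40
Total turnaround = 23 + 36 + 32 + 13 + 1 + 40 = 145

145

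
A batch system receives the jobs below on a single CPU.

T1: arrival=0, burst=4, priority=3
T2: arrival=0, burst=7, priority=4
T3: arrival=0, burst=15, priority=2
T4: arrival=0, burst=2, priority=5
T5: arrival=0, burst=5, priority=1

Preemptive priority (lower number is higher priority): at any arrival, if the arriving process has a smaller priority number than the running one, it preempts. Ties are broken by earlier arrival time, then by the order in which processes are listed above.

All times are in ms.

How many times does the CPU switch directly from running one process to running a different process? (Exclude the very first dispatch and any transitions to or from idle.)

Gantt: | T5 0-5 | T3 5-20 | T1 20-24 | T2 24-31 | T4 31-33 |
Completion: T1=24  T2=31  T3=20  T4=33  T5=5
Turnaround (C−A): T1=24  T2=31  T3=20  T4=33  T5=5

4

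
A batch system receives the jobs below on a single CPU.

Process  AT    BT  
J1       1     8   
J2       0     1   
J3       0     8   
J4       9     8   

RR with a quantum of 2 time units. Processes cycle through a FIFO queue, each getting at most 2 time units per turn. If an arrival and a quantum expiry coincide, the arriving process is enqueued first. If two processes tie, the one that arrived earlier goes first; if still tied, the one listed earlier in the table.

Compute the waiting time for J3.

9

Schedule: | J2 0-1 | J3 1-3 | J1 3-5 | J3 5-7 | J1 7-9 | J3 9-11 | J4 11-13 | J1 13-15 | J3 15-17 | J4 17-19 | J1 19-21 | J4 21-25 |
Completion: J1=21  J2=1  J3=17  J4=25
Turnaround (C−A): J1=20  J2=1  J3=17  J4=16
Waiting(J3) = turnaround − burst = 17 − 8 = 9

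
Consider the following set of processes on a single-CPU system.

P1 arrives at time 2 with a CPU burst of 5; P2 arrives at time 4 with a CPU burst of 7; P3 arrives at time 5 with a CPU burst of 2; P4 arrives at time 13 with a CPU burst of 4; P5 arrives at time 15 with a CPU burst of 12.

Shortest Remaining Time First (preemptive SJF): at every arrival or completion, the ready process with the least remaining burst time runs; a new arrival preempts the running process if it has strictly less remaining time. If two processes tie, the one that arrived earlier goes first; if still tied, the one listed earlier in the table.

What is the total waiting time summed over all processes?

15

Gantt: | idle 0-2 | P1 2-7 | P3 7-9 | P2 9-16 | P4 16-20 | P5 20-32 |
Completion: P1=7  P2=16  P3=9  P4=20  P5=32
Waiting = turnaround − burst: P1=0, P2=5, P3=2, P4=3, P5=5
Total waiting = 0 + 5 + 2 + 3 + 5 = 15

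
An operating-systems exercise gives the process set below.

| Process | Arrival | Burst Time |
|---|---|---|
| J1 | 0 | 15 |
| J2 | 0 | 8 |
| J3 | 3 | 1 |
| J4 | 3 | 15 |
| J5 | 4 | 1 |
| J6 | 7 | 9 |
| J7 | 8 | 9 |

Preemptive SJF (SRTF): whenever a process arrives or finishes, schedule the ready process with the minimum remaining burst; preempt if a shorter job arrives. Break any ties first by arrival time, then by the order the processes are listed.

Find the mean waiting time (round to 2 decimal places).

Timeline: | J2 0-3 | J3 3-4 | J5 4-5 | J2 5-10 | J6 10-19 | J7 19-28 | J1 28-43 | J4 43-58 |
Completion: J1=43  J2=10  J3=4  J4=58  J5=5  J6=19  J7=28
Turnaround (C−A): J1=43  J2=10  J3=1  J4=55  J5=1  J6=12  J7=20
Waiting times: J1=28, J2=2, J3=0, J4=40, J5=0, J6=3, J7=11
Average waiting = (28+2+0+40+0+3+11) / 7 = 84/7 = 12.00

12.00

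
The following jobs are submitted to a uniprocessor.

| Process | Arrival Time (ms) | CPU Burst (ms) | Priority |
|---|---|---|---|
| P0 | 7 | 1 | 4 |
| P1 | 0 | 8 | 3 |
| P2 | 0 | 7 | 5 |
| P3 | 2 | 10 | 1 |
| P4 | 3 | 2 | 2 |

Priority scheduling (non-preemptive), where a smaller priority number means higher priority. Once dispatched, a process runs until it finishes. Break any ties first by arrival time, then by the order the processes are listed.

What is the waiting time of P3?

6

Gantt: | P1 0-8 | P3 8-18 | P4 18-20 | P0 20-21 | P2 21-28 |
Completion: P0=21  P1=8  P2=28  P3=18  P4=20
Waiting(P3) = turnaround − burst = 16 − 10 = 6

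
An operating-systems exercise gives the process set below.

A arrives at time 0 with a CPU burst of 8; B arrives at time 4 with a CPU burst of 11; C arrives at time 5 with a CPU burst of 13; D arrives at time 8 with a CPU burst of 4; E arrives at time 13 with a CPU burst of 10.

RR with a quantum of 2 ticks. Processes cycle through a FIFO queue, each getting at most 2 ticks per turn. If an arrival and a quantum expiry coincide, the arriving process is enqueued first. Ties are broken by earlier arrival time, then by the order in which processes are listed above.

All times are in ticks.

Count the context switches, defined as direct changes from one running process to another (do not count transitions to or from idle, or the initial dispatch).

22

Timeline: | A 0-4 | B 4-6 | A 6-8 | C 8-10 | B 10-12 | D 12-14 | A 14-16 | C 16-18 | B 18-20 | E 20-22 | D 22-24 | C 24-26 | B 26-28 | E 28-30 | C 30-32 | B 32-34 | E 34-36 | C 36-38 | B 38-39 | E 39-41 | C 41-43 | E 43-45 | C 45-46 |
Completion: A=16  B=39  C=46  D=24  E=45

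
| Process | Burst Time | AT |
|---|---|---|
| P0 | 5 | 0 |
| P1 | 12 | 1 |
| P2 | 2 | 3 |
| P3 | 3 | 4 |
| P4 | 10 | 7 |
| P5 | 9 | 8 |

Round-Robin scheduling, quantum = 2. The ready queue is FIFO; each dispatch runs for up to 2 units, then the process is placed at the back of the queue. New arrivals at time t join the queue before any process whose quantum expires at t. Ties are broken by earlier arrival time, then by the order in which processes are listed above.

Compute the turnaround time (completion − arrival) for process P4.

33

Schedule: | P0 0-2 | P1 2-4 | P0 4-6 | P2 6-8 | P3 8-10 | P1 10-12 | P0 12-13 | P4 13-15 | P5 15-17 | P3 17-18 | P1 18-20 | P4 20-22 | P5 22-24 | P1 24-26 | P4 26-28 | P5 28-30 | P1 30-32 | P4 32-34 | P5 34-36 | P1 36-38 | P4 38-40 | P5 40-41 |
Completion: P0=13  P1=38  P2=8  P3=18  P4=40  P5=41
Turnaround (C−A): P0=13  P1=37  P2=5  P3=14  P4=33  P5=33
Turnaround(P4) = completion − arrival = 40 − 7 = 33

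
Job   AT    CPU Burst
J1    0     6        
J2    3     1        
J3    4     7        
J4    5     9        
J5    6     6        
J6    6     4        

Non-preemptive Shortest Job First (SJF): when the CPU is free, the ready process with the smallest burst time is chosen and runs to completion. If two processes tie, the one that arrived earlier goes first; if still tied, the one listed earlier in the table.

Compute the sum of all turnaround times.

74

Gantt: | J1 0-6 | J2 6-7 | J6 7-11 | J5 11-17 | J3 17-24 | J4 24-33 |
Completion: J1=6  J2=7  J3=24  J4=33  J5=17  J6=11
Turnaround (C−A): J1=6  J2=4  J3=20  J4=28  J5=11  J6=5
Turnaround = completion − arrival: J1=6, J2=4, J3=20, J4=28, J5=11, J6=5
Total turnaround = 6 + 4 + 20 + 28 + 11 + 5 = 74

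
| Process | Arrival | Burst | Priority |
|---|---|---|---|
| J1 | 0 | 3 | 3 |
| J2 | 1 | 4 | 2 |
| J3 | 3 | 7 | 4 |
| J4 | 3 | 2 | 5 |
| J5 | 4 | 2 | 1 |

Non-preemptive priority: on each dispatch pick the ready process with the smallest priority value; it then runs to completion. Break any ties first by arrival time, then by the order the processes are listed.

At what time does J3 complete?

Timeline: | J1 0-3 | J2 3-7 | J5 7-9 | J3 9-16 | J4 16-18 |
Completion: J1=3  J2=7  J3=16  J4=18  J5=9
Turnaround (C−A): J1=3  J2=6  J3=13  J4=15  J5=5

16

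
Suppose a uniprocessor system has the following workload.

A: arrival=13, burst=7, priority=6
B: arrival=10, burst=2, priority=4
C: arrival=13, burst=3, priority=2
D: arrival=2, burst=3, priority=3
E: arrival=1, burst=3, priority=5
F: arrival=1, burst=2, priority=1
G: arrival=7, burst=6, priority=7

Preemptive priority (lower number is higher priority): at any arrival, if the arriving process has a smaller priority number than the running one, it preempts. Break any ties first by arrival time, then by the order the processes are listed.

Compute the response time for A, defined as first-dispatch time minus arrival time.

Timeline: | idle 0-1 | F 1-3 | D 3-6 | E 6-9 | G 9-10 | B 10-12 | G 12-13 | C 13-16 | A 16-23 | G 23-27 |
Completion: A=23  B=12  C=16  D=6  E=9  F=3  G=27
Response(A) = first start − arrival = 16 − 13 = 3

3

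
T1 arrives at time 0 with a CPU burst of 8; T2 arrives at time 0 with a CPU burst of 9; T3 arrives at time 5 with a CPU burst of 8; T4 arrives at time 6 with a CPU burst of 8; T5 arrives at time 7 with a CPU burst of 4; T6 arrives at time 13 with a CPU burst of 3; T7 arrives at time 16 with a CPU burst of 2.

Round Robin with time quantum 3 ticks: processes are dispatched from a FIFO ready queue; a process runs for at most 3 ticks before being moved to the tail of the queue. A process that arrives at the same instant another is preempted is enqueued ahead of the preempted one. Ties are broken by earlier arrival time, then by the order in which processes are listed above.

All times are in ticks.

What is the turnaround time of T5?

Timeline: | T1 0-3 | T2 3-6 | T1 6-9 | T3 9-12 | T4 12-15 | T2 15-18 | T5 18-21 | T1 21-23 | T3 23-26 | T6 26-29 | T4 29-32 | T7 32-34 | T2 34-37 | T5 37-38 | T3 38-40 | T4 40-42 |
Completion: T1=23  T2=37  T3=40  T4=42  T5=38  T6=29  T7=34
Turnaround (C−A): T1=23  T2=37  T3=35  T4=36  T5=31  T6=16  T7=18
Turnaround(T5) = completion − arrival = 38 − 7 = 31

31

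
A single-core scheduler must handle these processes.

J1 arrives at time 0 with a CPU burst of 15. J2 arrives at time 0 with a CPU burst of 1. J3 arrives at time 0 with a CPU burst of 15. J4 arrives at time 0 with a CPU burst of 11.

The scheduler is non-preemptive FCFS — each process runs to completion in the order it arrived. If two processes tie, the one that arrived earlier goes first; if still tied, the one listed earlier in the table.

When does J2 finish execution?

Gantt: | J1 0-15 | J2 15-16 | J3 16-31 | J4 31-42 |
Completion: J1=15  J2=16  J3=31  J4=42

16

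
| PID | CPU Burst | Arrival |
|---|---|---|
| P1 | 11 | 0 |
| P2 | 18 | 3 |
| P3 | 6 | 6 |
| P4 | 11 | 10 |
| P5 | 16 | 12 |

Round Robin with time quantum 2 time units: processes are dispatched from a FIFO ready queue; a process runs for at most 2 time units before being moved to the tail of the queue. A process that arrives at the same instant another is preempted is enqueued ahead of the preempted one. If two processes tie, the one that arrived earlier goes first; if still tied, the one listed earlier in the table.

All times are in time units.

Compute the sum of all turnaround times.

Timeline: | P1 0-4 | P2 4-6 | P1 6-8 | P3 8-10 | P2 10-12 | P1 12-14 | P4 14-16 | P3 16-18 | P5 18-20 | P2 20-22 | P1 22-24 | P4 24-26 | P3 26-28 | P5 28-30 | P2 30-32 | P1 32-33 | P4 33-35 | P5 35-37 | P2 37-39 | P4 39-41 | P5 41-43 | P2 43-45 | P4 45-47 | P5 47-49 | P2 49-51 | P4 51-52 | P5 52-54 | P2 54-56 | P5 56-58 | P2 58-60 | P5 60-62 |
Completion: P1=33  P2=60  P3=28  P4=52  P5=62
Turnaround (C−A): P1=33  P2=57  P3=22  P4=42  P5=50
Turnaround = completion − arrival: P1=33, P2=57, P3=22, P4=42, P5=50
Total turnaround = 33 + 57 + 22 + 42 + 50 = 204

204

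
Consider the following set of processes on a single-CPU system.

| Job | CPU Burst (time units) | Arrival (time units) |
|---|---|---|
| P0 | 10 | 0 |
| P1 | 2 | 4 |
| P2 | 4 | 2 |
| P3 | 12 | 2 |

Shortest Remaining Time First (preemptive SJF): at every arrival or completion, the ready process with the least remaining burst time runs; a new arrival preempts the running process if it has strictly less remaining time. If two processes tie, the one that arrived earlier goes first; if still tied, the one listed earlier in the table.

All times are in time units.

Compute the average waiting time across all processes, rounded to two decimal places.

5.50

Gantt: | P0 0-2 | P2 2-6 | P1 6-8 | P0 8-16 | P3 16-28 |
Completion: P0=16  P1=8  P2=6  P3=28
Waiting times: P0=6, P1=2, P2=0, P3=14
Average waiting = (6+2+0+14) / 4 = 22/4 = 5.50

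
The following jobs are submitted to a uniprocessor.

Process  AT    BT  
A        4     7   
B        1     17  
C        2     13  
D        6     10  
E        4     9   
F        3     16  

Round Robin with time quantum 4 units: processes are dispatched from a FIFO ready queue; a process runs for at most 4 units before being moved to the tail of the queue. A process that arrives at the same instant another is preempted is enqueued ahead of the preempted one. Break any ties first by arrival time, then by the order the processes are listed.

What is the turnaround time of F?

69

Schedule: | idle 0-1 | B 1-5 | C 5-9 | F 9-13 | A 13-17 | E 17-21 | B 21-25 | D 25-29 | C 29-33 | F 33-37 | A 37-40 | E 40-44 | B 44-48 | D 48-52 | C 52-56 | F 56-60 | E 60-61 | B 61-65 | D 65-67 | C 67-68 | F 68-72 | B 72-73 |
Completion: A=40  B=73  C=68  D=67  E=61  F=72
Turnaround (C−A): A=36  B=72  C=66  D=61  E=57  F=69
Turnaround(F) = completion − arrival = 72 − 3 = 69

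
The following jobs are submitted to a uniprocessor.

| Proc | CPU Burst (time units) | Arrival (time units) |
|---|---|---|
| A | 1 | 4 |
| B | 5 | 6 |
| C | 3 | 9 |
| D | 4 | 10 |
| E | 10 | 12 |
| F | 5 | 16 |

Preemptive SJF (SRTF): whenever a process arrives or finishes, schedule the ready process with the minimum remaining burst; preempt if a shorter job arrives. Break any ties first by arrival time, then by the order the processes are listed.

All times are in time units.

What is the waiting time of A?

0

Gantt: | idle 0-4 | A 4-5 | idle 5-6 | B 6-11 | C 11-14 | D 14-18 | F 18-23 | E 23-33 |
Completion: A=5  B=11  C=14  D=18  E=33  F=23
Turnaround (C−A): A=1  B=5  C=5  D=8  E=21  F=7
Waiting(A) = turnaround − burst = 1 − 1 = 0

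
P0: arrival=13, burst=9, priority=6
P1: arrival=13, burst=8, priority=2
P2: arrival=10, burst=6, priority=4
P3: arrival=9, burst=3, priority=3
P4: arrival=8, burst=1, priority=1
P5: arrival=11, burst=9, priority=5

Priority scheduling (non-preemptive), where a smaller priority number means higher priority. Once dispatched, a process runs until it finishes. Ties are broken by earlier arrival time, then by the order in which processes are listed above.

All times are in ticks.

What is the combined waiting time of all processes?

44

Schedule: | idle 0-8 | P4 8-9 | P3 9-12 | P2 12-18 | P1 18-26 | P5 26-35 | P0 35-44 |
Completion: P0=44  P1=26  P2=18  P3=12  P4=9  P5=35
Turnaround (C−A): P0=31  P1=13  P2=8  P3=3  P4=1  P5=24
Waiting = turnaround − burst: P0=22, P1=5, P2=2, P3=0, P4=0, P5=15
Total waiting = 22 + 5 + 2 + 0 + 0 + 15 = 44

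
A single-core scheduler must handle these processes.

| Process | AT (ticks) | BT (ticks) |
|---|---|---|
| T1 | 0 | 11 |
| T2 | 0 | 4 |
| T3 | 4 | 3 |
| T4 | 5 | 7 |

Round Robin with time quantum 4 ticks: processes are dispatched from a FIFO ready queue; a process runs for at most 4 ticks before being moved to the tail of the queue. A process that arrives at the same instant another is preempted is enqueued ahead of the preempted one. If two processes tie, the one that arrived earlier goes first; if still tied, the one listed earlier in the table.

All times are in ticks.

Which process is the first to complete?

Gantt: | T1 0-4 | T2 4-8 | T3 8-11 | T1 11-15 | T4 15-19 | T1 19-22 | T4 22-25 |
Completion: T1=22  T2=8  T3=11  T4=25
Turnaround (C−A): T1=22  T2=8  T3=7  T4=20
Finish order: T2 → T3 → T1 → T4

T2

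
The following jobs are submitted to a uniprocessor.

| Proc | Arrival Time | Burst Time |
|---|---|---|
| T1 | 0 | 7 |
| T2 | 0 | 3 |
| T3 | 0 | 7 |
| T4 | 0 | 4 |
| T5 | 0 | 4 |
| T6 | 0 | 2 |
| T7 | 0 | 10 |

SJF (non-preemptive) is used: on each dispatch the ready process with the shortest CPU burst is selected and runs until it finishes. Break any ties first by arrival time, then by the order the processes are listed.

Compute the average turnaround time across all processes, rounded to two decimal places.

16.14

Schedule: | T6 0-2 | T2 2-5 | T4 5-9 | T5 9-13 | T1 13-20 | T3 20-27 | T7 27-37 |
Completion: T1=20  T2=5  T3=27  T4=9  T5=13  T6=2  T7=37
Turnaround (C−A): T1=20  T2=5  T3=27  T4=9  T5=13  T6=2  T7=37
Turnaround times: T1=20, T2=5, T3=27, T4=9, T5=13, T6=2, T7=37
Average turnaround = (20+5+27+9+13+2+37) / 7 = 113/7 = 16.14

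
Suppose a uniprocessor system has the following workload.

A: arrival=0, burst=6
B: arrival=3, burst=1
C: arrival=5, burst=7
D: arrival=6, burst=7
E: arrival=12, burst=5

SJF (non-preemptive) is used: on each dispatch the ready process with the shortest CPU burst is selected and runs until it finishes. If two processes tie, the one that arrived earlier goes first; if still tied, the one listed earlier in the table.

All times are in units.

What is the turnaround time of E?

7

Timeline: | A 0-6 | B 6-7 | C 7-14 | E 14-19 | D 19-26 |
Completion: A=6  B=7  C=14  D=26  E=19
Turnaround (C−A): A=6  B=4  C=9  D=20  E=7
Turnaround(E) = completion − arrival = 19 − 12 = 7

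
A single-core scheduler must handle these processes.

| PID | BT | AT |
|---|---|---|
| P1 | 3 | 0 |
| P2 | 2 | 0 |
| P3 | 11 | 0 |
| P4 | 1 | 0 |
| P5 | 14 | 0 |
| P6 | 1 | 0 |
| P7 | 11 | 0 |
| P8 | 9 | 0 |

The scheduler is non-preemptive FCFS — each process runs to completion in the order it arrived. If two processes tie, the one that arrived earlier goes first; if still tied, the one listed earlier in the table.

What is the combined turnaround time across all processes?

Gantt: | P1 0-3 | P2 3-5 | P3 5-16 | P4 16-17 | P5 17-31 | P6 31-32 | P7 32-43 | P8 43-52 |
Completion: P1=3  P2=5  P3=16  P4=17  P5=31  P6=32  P7=43  P8=52
Turnaround (C−A): P1=3  P2=5  P3=16  P4=17  P5=31  P6=32  P7=43  P8=52
Turnaround = completion − arrival: P1=3, P2=5, P3=16, P4=17, P5=31, P6=32, P7=43, P8=52
Total turnaround = 3 + 5 + 16 + 17 + 31 + 32 + 43 + 52 = 199

199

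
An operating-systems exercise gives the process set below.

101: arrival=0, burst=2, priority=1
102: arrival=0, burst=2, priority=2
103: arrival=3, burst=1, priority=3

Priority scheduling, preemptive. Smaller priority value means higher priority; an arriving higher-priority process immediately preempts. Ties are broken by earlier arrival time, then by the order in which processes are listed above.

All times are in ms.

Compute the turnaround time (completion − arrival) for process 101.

2

Gantt: | 101 0-2 | 102 2-4 | 103 4-5 |
Completion: 101=2  102=4  103=5
Turnaround(101) = completion − arrival = 2 − 0 = 2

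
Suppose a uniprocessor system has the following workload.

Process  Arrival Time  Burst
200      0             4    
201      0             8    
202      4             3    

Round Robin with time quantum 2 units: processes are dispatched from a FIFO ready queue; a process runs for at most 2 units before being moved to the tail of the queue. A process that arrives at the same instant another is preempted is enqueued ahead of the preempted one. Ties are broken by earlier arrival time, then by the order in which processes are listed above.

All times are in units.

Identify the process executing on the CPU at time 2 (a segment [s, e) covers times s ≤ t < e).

201

Gantt: | 200 0-2 | 201 2-4 | 200 4-6 | 202 6-8 | 201 8-10 | 202 10-11 | 201 11-15 |
Completion: 200=6  201=15  202=11
Turnaround (C−A): 200=6  201=15  202=7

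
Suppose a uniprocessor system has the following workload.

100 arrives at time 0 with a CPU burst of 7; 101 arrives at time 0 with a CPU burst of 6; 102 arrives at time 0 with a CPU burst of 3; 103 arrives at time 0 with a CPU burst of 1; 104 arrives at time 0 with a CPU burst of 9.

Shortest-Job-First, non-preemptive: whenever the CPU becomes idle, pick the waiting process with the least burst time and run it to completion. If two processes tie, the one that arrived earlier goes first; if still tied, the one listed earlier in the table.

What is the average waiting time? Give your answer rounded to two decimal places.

6.40

Gantt: | 103 0-1 | 102 1-4 | 101 4-10 | 100 10-17 | 104 17-26 |
Completion: 100=17  101=10  102=4  103=1  104=26
Turnaround (C−A): 100=17  101=10  102=4  103=1  104=26
Waiting times: 100=10, 101=4, 102=1, 103=0, 104=17
Average waiting = (10+4+1+0+17) / 5 = 32/5 = 6.40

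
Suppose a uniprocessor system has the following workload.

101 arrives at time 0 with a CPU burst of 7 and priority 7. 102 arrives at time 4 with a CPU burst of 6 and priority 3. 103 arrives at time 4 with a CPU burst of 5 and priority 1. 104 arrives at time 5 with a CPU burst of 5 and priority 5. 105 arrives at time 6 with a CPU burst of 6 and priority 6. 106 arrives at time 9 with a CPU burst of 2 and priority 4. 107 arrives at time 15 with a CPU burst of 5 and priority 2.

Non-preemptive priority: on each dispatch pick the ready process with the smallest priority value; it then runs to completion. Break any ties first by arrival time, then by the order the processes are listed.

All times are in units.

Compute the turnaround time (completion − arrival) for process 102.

Timeline: | 101 0-7 | 103 7-12 | 102 12-18 | 107 18-23 | 106 23-25 | 104 25-30 | 105 30-36 |
Completion: 101=7  102=18  103=12  104=30  105=36  106=25  107=23
Turnaround (C−A): 101=7  102=14  103=8  104=25  105=30  106=16  107=8
Turnaround(102) = completion − arrival = 18 − 4 = 14

14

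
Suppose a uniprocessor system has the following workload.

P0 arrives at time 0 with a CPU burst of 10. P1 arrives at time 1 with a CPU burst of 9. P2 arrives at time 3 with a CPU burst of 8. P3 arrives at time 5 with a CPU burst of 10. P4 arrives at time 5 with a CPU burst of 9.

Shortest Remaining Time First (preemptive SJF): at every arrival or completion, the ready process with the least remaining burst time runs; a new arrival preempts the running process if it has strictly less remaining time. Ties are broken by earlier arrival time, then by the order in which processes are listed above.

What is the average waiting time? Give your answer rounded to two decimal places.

Schedule: | P0 0-10 | P2 10-18 | P1 18-27 | P4 27-36 | P3 36-46 |
Completion: P0=10  P1=27  P2=18  P3=46  P4=36
Waiting times: P0=0, P1=17, P2=7, P3=31, P4=22
Average waiting = (0+17+7+31+22) / 5 = 77/5 = 15.40

15.40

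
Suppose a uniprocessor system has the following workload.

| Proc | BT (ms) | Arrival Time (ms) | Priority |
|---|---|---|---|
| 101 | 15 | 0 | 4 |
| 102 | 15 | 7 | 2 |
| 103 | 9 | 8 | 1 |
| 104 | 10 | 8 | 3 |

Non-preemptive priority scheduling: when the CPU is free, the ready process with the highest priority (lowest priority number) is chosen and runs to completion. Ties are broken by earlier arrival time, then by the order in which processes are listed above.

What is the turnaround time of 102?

32

Schedule: | 101 0-15 | 103 15-24 | 102 24-39 | 104 39-49 |
Completion: 101=15  102=39  103=24  104=49
Turnaround (C−A): 101=15  102=32  103=16  104=41
Turnaround(102) = completion − arrival = 39 − 7 = 32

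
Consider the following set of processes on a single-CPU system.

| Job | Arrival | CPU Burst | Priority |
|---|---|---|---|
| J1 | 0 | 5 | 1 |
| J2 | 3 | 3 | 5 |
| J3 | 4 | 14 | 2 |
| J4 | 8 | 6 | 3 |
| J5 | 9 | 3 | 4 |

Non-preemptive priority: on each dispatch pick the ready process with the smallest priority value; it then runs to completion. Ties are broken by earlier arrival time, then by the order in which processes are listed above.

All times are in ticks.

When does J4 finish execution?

Schedule: | J1 0-5 | J3 5-19 | J4 19-25 | J5 25-28 | J2 28-31 |
Completion: J1=5  J2=31  J3=19  J4=25  J5=28
Turnaround (C−A): J1=5  J2=28  J3=15  J4=17  J5=19

25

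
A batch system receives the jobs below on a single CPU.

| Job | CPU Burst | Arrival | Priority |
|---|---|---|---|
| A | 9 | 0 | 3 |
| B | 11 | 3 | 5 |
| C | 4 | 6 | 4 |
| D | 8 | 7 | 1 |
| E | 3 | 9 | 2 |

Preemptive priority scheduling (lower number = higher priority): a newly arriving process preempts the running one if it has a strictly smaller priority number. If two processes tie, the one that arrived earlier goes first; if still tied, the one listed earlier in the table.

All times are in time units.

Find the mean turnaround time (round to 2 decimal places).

Schedule: | A 0-7 | D 7-15 | E 15-18 | A 18-20 | C 20-24 | B 24-35 |
Completion: A=20  B=35  C=24  D=15  E=18
Turnaround (C−A): A=20  B=32  C=18  D=8  E=9
Turnaround times: A=20, B=32, C=18, D=8, E=9
Average turnaround = (20+32+18+8+9) / 5 = 87/5 = 17.40

17.40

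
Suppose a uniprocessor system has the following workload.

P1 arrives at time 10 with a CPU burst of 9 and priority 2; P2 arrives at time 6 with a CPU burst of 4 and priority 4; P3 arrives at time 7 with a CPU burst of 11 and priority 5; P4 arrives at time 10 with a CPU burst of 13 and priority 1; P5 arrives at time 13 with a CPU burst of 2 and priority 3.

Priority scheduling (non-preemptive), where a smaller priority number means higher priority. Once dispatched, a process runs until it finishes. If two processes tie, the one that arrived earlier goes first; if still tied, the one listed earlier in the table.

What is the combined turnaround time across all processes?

Schedule: | idle 0-6 | P2 6-10 | P4 10-23 | P1 23-32 | P5 32-34 | P3 34-45 |
Completion: P1=32  P2=10  P3=45  P4=23  P5=34
Turnaround (C−A): P1=22  P2=4  P3=38  P4=13  P5=21
Turnaround = completion − arrival: P1=22, P2=4, P3=38, P4=13, P5=21
Total turnaround = 22 + 4 + 38 + 13 + 21 = 98

98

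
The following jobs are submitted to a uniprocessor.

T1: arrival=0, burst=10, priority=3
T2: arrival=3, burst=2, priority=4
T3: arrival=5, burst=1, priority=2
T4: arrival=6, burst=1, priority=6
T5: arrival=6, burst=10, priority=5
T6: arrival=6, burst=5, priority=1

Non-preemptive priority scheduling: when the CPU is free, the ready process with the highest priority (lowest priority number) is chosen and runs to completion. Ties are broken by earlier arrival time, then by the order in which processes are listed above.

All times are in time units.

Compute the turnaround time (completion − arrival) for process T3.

Timeline: | T1 0-10 | T6 10-15 | T3 15-16 | T2 16-18 | T5 18-28 | T4 28-29 |
Completion: T1=10  T2=18  T3=16  T4=29  T5=28  T6=15
Turnaround (C−A): T1=10  T2=15  T3=11  T4=23  T5=22  T6=9
Turnaround(T3) = completion − arrival = 16 − 5 = 11

11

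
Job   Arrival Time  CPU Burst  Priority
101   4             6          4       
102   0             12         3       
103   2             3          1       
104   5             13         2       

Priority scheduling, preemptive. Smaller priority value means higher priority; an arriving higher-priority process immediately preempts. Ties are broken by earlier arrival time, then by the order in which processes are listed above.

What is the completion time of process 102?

Schedule: | 102 0-2 | 103 2-5 | 104 5-18 | 102 18-28 | 101 28-34 |
Completion: 101=34  102=28  103=5  104=18

28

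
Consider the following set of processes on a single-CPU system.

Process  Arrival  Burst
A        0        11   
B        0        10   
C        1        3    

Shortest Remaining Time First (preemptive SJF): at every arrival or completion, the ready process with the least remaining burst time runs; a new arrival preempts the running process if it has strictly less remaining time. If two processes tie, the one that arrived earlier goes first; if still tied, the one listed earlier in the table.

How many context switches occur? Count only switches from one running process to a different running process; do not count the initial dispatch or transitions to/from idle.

3

Gantt: | B 0-1 | C 1-4 | B 4-13 | A 13-24 |
Completion: A=24  B=13  C=4
Turnaround (C−A): A=24  B=13  C=3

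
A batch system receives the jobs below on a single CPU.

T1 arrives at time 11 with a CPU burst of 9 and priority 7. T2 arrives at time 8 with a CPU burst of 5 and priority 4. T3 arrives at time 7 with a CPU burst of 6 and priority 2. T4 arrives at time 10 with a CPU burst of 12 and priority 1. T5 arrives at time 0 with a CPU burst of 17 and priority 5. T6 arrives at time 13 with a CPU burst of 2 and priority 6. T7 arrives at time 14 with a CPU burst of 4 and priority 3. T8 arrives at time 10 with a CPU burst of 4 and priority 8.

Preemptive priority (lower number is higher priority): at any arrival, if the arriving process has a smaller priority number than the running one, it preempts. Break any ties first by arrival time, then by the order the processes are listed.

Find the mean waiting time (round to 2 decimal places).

22.75

Gantt: | T5 0-7 | T3 7-10 | T4 10-22 | T3 22-25 | T7 25-29 | T2 29-34 | T5 34-44 | T6 44-46 | T1 46-55 | T8 55-59 |
Completion: T1=55  T2=34  T3=25  T4=22  T5=44  T6=46  T7=29  T8=59
Waiting times: T1=35, T2=21, T3=12, T4=0, T5=27, T6=31, T7=11, T8=45
Average waiting = (35+21+12+0+27+31+11+45) / 8 = 182/8 = 22.75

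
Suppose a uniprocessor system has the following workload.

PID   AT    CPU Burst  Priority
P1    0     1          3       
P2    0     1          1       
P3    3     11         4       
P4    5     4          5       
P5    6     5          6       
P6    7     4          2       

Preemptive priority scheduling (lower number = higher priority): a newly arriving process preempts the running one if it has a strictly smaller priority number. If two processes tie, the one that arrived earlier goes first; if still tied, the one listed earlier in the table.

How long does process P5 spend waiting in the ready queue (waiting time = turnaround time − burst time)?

16

Gantt: | P2 0-1 | P1 1-2 | idle 2-3 | P3 3-7 | P6 7-11 | P3 11-18 | P4 18-22 | P5 22-27 |
Completion: P1=2  P2=1  P3=18  P4=22  P5=27  P6=11
Turnaround (C−A): P1=2  P2=1  P3=15  P4=17  P5=21  P6=4
Waiting(P5) = turnaround − burst = 21 − 5 = 16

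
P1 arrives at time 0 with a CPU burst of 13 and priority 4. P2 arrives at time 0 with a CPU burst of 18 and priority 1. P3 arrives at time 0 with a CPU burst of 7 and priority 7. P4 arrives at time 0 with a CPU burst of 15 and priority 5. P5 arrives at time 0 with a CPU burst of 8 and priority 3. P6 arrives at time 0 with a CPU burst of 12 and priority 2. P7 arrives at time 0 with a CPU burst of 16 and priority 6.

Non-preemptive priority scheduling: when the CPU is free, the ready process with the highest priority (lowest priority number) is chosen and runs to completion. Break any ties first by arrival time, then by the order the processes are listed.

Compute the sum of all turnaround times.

Gantt: | P2 0-18 | P6 18-30 | P5 30-38 | P1 38-51 | P4 51-66 | P7 66-82 | P3 82-89 |
Completion: P1=51  P2=18  P3=89  P4=66  P5=38  P6=30  P7=82
Turnaround (C−A): P1=51  P2=18  P3=89  P4=66  P5=38  P6=30  P7=82
Turnaround = completion − arrival: P1=51, P2=18, P3=89, P4=66, P5=38, P6=30, P7=82
Total turnaround = 51 + 18 + 89 + 66 + 38 + 30 + 82 = 374

374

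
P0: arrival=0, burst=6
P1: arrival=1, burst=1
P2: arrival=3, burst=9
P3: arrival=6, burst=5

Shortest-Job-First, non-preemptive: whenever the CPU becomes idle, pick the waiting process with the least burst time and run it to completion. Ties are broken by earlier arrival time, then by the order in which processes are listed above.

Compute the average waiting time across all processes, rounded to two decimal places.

Gantt: | P0 0-6 | P1 6-7 | P3 7-12 | P2 12-21 |
Completion: P0=6  P1=7  P2=21  P3=12
Turnaround (C−A): P0=6  P1=6  P2=18  P3=6
Waiting times: P0=0, P1=5, P2=9, P3=1
Average waiting = (0+5+9+1) / 4 = 15/4 = 3.75

3.75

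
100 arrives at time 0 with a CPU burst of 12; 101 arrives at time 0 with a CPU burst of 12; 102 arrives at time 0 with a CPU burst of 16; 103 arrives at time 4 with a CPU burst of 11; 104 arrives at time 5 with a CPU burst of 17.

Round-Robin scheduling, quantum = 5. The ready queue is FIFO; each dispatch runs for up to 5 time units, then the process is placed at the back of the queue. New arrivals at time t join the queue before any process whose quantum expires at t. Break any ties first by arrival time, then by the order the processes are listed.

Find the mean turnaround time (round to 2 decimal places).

58.20

Gantt: | 100 0-5 | 101 5-10 | 102 10-15 | 103 15-20 | 104 20-25 | 100 25-30 | 101 30-35 | 102 35-40 | 103 40-45 | 104 45-50 | 100 50-52 | 101 52-54 | 102 54-59 | 103 59-60 | 104 60-65 | 102 65-66 | 104 66-68 |
Completion: 100=52  101=54  102=66  103=60  104=68
Turnaround (C−A): 100=52  101=54  102=66  103=56  104=63
Turnaround times: 100=52, 101=54, 102=66, 103=56, 104=63
Average turnaround = (52+54+66+56+63) / 5 = 291/5 = 58.20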